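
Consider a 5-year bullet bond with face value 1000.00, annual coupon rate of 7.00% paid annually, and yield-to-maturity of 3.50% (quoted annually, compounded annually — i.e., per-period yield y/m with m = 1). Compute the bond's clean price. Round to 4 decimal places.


Answer: Price = 1158.0268

Derivation:
Coupon per period c = face * coupon_rate / m = 70.000000
Periods per year m = 1; per-period yield y/m = 0.035000
Number of cashflows N = 5
Cashflows (t years, CF_t, discount factor 1/(1+y/m)^(m*t), PV):
  t = 1.0000: CF_t = 70.000000, DF = 0.966184, PV = 67.632850
  t = 2.0000: CF_t = 70.000000, DF = 0.933511, PV = 65.345749
  t = 3.0000: CF_t = 70.000000, DF = 0.901943, PV = 63.135989
  t = 4.0000: CF_t = 70.000000, DF = 0.871442, PV = 61.000956
  t = 5.0000: CF_t = 1070.000000, DF = 0.841973, PV = 900.911289
Price P = sum_t PV_t = 1158.026833


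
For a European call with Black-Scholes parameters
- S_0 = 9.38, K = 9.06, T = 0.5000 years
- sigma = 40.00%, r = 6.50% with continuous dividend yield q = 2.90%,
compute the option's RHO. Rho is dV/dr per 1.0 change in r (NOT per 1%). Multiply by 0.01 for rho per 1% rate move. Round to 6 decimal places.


d1 = 0.3277816216; d2 = 0.0449389092
phi(d1) = 0.3780764221; exp(-qT) = 0.9856046187; exp(-rT) = 0.9680224498
N(d2) = 0.5179219984
Rho = K*T*exp(-rT)*N(d2) = 9.0600 * 0.5000 * 0.9680224498 * 0.5179219984 = 2.271161

Answer: Rho = 2.271161


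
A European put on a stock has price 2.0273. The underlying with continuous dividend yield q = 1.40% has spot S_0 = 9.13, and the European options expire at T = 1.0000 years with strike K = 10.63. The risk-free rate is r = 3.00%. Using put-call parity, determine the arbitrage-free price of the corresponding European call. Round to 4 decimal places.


Answer: Call price = 0.7145

Derivation:
Put-call parity: C - P = S_0 * exp(-qT) - K * exp(-rT).
S_0 * exp(-qT) = 9.1300 * 0.98609754 = 9.00307058
K * exp(-rT) = 10.6300 * 0.97044553 = 10.31583602
C = P + S*exp(-qT) - K*exp(-rT)
C = 2.0273 + 9.00307058 - 10.31583602 = 0.7145


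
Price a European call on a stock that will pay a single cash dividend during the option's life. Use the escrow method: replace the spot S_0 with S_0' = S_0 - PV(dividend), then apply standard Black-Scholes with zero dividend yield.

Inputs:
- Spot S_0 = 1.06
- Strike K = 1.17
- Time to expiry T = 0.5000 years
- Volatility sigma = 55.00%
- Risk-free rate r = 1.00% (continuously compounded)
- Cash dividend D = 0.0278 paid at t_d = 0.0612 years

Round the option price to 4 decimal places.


Answer: Price = 0.1113

Derivation:
PV(D) = D * exp(-r * t_d) = 0.0278 * 0.99938819 = 0.02778299
S_0' = S_0 - PV(D) = 1.0600 - 0.02778299 = 1.03221701
d1 = (ln(S_0'/K) + (r + sigma^2/2)*T) / (sigma*sqrt(T)) = -0.11485940
d2 = d1 - sigma*sqrt(T) = -0.50376813
exp(-rT) = 0.99501248
N(d1) = 0.45427828; N(d2) = 0.30721216
C = S_0' * N(d1) - K * exp(-rT) * N(d2) = 1.03221701 * 0.45427828 - 1.1700 * 0.99501248 * 0.30721216 = 0.1113


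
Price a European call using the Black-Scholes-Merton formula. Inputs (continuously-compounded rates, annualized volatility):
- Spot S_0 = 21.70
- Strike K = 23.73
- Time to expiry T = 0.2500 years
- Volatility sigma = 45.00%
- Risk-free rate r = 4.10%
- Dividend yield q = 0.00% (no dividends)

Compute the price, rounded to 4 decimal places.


d1 = (ln(S/K) + (r - q + 0.5*sigma^2) * T) / (sigma * sqrt(T)) = -0.23940138
d2 = d1 - sigma * sqrt(T) = -0.46440138
exp(-rT) = 0.98980235; exp(-qT) = 1.00000000
C = S_0 * exp(-qT) * N(d1) - K * exp(-rT) * N(d2)
N(d1) = 0.40539718; N(d2) = 0.32118010
C = 21.7000 * 1.00000000 * 0.40539718 - 23.7300 * 0.98980235 * 0.32118010 = 1.2532

Answer: Price = 1.2532


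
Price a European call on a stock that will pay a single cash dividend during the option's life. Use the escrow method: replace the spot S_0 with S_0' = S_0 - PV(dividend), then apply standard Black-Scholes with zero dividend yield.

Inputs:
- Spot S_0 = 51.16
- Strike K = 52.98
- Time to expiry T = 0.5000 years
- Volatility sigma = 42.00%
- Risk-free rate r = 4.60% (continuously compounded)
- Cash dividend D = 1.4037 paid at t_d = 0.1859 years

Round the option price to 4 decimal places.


PV(D) = D * exp(-r * t_d) = 1.4037 * 0.99148506 = 1.39174758
S_0' = S_0 - PV(D) = 51.1600 - 1.39174758 = 49.76825242
d1 = (ln(S_0'/K) + (r + sigma^2/2)*T) / (sigma*sqrt(T)) = 0.01536373
d2 = d1 - sigma*sqrt(T) = -0.28162112
exp(-rT) = 0.97726248
N(d1) = 0.50612900; N(d2) = 0.38911702
C = S_0' * N(d1) - K * exp(-rT) * N(d2) = 49.76825242 * 0.50612900 - 52.9800 * 0.97726248 * 0.38911702 = 5.0425

Answer: Price = 5.0425


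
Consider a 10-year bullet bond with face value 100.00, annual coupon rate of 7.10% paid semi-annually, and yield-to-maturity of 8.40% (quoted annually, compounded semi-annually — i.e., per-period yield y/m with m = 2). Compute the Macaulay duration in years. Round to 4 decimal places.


Coupon per period c = face * coupon_rate / m = 3.550000
Periods per year m = 2; per-period yield y/m = 0.042000
Number of cashflows N = 20
Cashflows (t years, CF_t, discount factor 1/(1+y/m)^(m*t), PV):
  t = 0.5000: CF_t = 3.550000, DF = 0.959693, PV = 3.406910
  t = 1.0000: CF_t = 3.550000, DF = 0.921010, PV = 3.269587
  t = 1.5000: CF_t = 3.550000, DF = 0.883887, PV = 3.137800
  t = 2.0000: CF_t = 3.550000, DF = 0.848260, PV = 3.011324
  t = 2.5000: CF_t = 3.550000, DF = 0.814069, PV = 2.889946
  t = 3.0000: CF_t = 3.550000, DF = 0.781257, PV = 2.773461
  t = 3.5000: CF_t = 3.550000, DF = 0.749766, PV = 2.661671
  t = 4.0000: CF_t = 3.550000, DF = 0.719545, PV = 2.554386
  t = 4.5000: CF_t = 3.550000, DF = 0.690543, PV = 2.451427
  t = 5.0000: CF_t = 3.550000, DF = 0.662709, PV = 2.352617
  t = 5.5000: CF_t = 3.550000, DF = 0.635997, PV = 2.257789
  t = 6.0000: CF_t = 3.550000, DF = 0.610362, PV = 2.166785
  t = 6.5000: CF_t = 3.550000, DF = 0.585760, PV = 2.079448
  t = 7.0000: CF_t = 3.550000, DF = 0.562150, PV = 1.995631
  t = 7.5000: CF_t = 3.550000, DF = 0.539491, PV = 1.915193
  t = 8.0000: CF_t = 3.550000, DF = 0.517746, PV = 1.837997
  t = 8.5000: CF_t = 3.550000, DF = 0.496877, PV = 1.763913
  t = 9.0000: CF_t = 3.550000, DF = 0.476849, PV = 1.692815
  t = 9.5000: CF_t = 3.550000, DF = 0.457629, PV = 1.624582
  t = 10.0000: CF_t = 103.550000, DF = 0.439183, PV = 45.477410
Price P = sum_t PV_t = 91.320691
Macaulay numerator sum_t t * PV_t:
  t * PV_t at t = 0.5000: 1.703455
  t * PV_t at t = 1.0000: 3.269587
  t * PV_t at t = 1.5000: 4.706699
  t * PV_t at t = 2.0000: 6.022648
  t * PV_t at t = 2.5000: 7.224866
  t * PV_t at t = 3.0000: 8.320383
  t * PV_t at t = 3.5000: 9.315847
  t * PV_t at t = 4.0000: 10.217546
  t * PV_t at t = 4.5000: 11.031419
  t * PV_t at t = 5.0000: 11.763083
  t * PV_t at t = 5.5000: 12.417842
  t * PV_t at t = 6.0000: 13.000707
  t * PV_t at t = 6.5000: 13.516410
  t * PV_t at t = 7.0000: 13.969418
  t * PV_t at t = 7.5000: 14.363948
  t * PV_t at t = 8.0000: 14.703978
  t * PV_t at t = 8.5000: 14.993259
  t * PV_t at t = 9.0000: 15.235332
  t * PV_t at t = 9.5000: 15.433531
  t * PV_t at t = 10.0000: 454.774101
Macaulay duration D = (sum_t t * PV_t) / P = 655.984060 / 91.320691 = 7.183302

Answer: Macaulay duration = 7.1833 years


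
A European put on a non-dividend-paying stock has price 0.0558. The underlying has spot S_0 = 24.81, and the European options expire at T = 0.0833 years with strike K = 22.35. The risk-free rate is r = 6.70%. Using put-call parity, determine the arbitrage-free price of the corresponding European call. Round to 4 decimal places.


Answer: Call price = 2.6402

Derivation:
Put-call parity: C - P = S_0 * exp(-qT) - K * exp(-rT).
S_0 * exp(-qT) = 24.8100 * 1.00000000 = 24.81000000
K * exp(-rT) = 22.3500 * 0.99443445 = 22.22560985
C = P + S*exp(-qT) - K*exp(-rT)
C = 0.0558 + 24.81000000 - 22.22560985 = 2.6402


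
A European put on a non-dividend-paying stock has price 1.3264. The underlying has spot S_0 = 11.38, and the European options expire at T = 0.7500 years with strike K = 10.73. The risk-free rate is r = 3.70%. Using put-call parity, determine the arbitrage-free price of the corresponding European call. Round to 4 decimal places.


Put-call parity: C - P = S_0 * exp(-qT) - K * exp(-rT).
S_0 * exp(-qT) = 11.3800 * 1.00000000 = 11.38000000
K * exp(-rT) = 10.7300 * 0.97263149 = 10.43633593
C = P + S*exp(-qT) - K*exp(-rT)
C = 1.3264 + 11.38000000 - 10.43633593 = 2.2701

Answer: Call price = 2.2701


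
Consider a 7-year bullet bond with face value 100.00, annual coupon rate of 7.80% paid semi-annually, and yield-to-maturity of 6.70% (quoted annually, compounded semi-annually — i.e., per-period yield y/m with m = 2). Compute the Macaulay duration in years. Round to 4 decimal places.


Coupon per period c = face * coupon_rate / m = 3.900000
Periods per year m = 2; per-period yield y/m = 0.033500
Number of cashflows N = 14
Cashflows (t years, CF_t, discount factor 1/(1+y/m)^(m*t), PV):
  t = 0.5000: CF_t = 3.900000, DF = 0.967586, PV = 3.773585
  t = 1.0000: CF_t = 3.900000, DF = 0.936222, PV = 3.651267
  t = 1.5000: CF_t = 3.900000, DF = 0.905876, PV = 3.532915
  t = 2.0000: CF_t = 3.900000, DF = 0.876512, PV = 3.418398
  t = 2.5000: CF_t = 3.900000, DF = 0.848101, PV = 3.307594
  t = 3.0000: CF_t = 3.900000, DF = 0.820611, PV = 3.200381
  t = 3.5000: CF_t = 3.900000, DF = 0.794011, PV = 3.096644
  t = 4.0000: CF_t = 3.900000, DF = 0.768274, PV = 2.996269
  t = 4.5000: CF_t = 3.900000, DF = 0.743371, PV = 2.899147
  t = 5.0000: CF_t = 3.900000, DF = 0.719275, PV = 2.805174
  t = 5.5000: CF_t = 3.900000, DF = 0.695961, PV = 2.714247
  t = 6.0000: CF_t = 3.900000, DF = 0.673402, PV = 2.626267
  t = 6.5000: CF_t = 3.900000, DF = 0.651574, PV = 2.541139
  t = 7.0000: CF_t = 103.900000, DF = 0.630454, PV = 65.504150
Price P = sum_t PV_t = 106.067176
Macaulay numerator sum_t t * PV_t:
  t * PV_t at t = 0.5000: 1.886792
  t * PV_t at t = 1.0000: 3.651267
  t * PV_t at t = 1.5000: 5.299372
  t * PV_t at t = 2.0000: 6.836797
  t * PV_t at t = 2.5000: 8.268985
  t * PV_t at t = 3.0000: 9.601144
  t * PV_t at t = 3.5000: 10.838253
  t * PV_t at t = 4.0000: 11.985075
  t * PV_t at t = 4.5000: 13.046163
  t * PV_t at t = 5.0000: 14.025870
  t * PV_t at t = 5.5000: 14.928357
  t * PV_t at t = 6.0000: 15.757601
  t * PV_t at t = 6.5000: 16.517401
  t * PV_t at t = 7.0000: 458.529049
Macaulay duration D = (sum_t t * PV_t) / P = 591.172125 / 106.067176 = 5.573563

Answer: Macaulay duration = 5.5736 years


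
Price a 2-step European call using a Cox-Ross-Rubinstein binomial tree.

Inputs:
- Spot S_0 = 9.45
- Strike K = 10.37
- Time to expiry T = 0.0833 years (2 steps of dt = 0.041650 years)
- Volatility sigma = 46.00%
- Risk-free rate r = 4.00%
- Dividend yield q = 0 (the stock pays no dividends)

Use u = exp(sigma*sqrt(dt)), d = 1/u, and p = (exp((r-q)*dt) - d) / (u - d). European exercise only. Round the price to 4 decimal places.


Answer: Price = V(0,0) = 0.2423

Derivation:
dt = T/N = 0.041650
u = exp(sigma*sqrt(dt)) = 1.098426; d = 1/u = 0.910394
p = (exp((r-q)*dt) - d) / (u - d) = 0.485415
Discount per step: exp(-r*dt) = 0.998335
Stock lattice S(k, i) with i counting down-moves:
  k=0: S(0,0) = 9.4500
  k=1: S(1,0) = 10.3801; S(1,1) = 8.6032
  k=2: S(2,0) = 11.4018; S(2,1) = 9.4500; S(2,2) = 7.8323
Terminal payoffs V(N, i) = max(S_T - K, 0):
  V(2,0) = 1.031802; V(2,1) = 0.000000; V(2,2) = 0.000000
Backward induction: V(k, i) = exp(-r*dt) * [p * V(k+1, i) + (1-p) * V(k+1, i+1)].
  V(1,0) = exp(-r*dt) * [p*1.031802 + (1-p)*0.000000] = 0.500019
  V(1,1) = exp(-r*dt) * [p*0.000000 + (1-p)*0.000000] = 0.000000
  V(0,0) = exp(-r*dt) * [p*0.500019 + (1-p)*0.000000] = 0.242313


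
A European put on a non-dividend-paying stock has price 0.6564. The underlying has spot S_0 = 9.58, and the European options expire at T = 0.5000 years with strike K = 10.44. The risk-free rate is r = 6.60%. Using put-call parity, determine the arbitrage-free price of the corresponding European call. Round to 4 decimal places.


Put-call parity: C - P = S_0 * exp(-qT) - K * exp(-rT).
S_0 * exp(-qT) = 9.5800 * 1.00000000 = 9.58000000
K * exp(-rT) = 10.4400 * 0.96753856 = 10.10110256
C = P + S*exp(-qT) - K*exp(-rT)
C = 0.6564 + 9.58000000 - 10.10110256 = 0.1353

Answer: Call price = 0.1353


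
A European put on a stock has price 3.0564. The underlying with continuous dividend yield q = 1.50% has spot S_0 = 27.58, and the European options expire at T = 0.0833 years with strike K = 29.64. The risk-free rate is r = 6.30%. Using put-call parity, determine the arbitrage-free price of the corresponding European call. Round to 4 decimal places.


Answer: Call price = 1.1171

Derivation:
Put-call parity: C - P = S_0 * exp(-qT) - K * exp(-rT).
S_0 * exp(-qT) = 27.5800 * 0.99875128 = 27.54556031
K * exp(-rT) = 29.6400 * 0.99476585 = 29.48485968
C = P + S*exp(-qT) - K*exp(-rT)
C = 3.0564 + 27.54556031 - 29.48485968 = 1.1171


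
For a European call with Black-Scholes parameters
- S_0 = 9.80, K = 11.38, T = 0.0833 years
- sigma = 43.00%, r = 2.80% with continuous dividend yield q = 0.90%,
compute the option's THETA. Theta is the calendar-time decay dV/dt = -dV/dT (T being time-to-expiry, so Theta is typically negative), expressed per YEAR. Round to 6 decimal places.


d1 = -1.1296137671; d2 = -1.2537192464
phi(d1) = 0.2107775084; exp(-qT) = 0.9992505810; exp(-rT) = 0.9976703179
Theta = -S*exp(-qT)*phi(d1)*sigma/(2*sqrt(T)) - r*K*exp(-rT)*N(d2) + q*S*exp(-qT)*N(d1)
N(d1) = 0.1293195037; N(d2) = 0.1049720349; sqrt(T) = 0.2886173938
Term 1 = -9.8000 * 0.9992505810 * 0.2107775084 * 0.4300 / (2 * 0.2886173938) = -1.5375905839
Term 2 = -0.0280 * 11.3800 * 0.9976703179 * 0.1049720349 = -0.0333703653
Term 3 = 0.0090 * 9.8000 * 0.9992505810 * 0.1293195037 = 0.0113974324
Theta = -1.5375905839 + (-0.0333703653) + (0.0113974324) = -1.559564

Answer: Theta = -1.559564


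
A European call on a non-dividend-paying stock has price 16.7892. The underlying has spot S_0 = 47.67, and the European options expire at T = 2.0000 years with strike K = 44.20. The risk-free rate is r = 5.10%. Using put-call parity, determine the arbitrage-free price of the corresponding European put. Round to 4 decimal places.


Answer: Put price = 9.0331

Derivation:
Put-call parity: C - P = S_0 * exp(-qT) - K * exp(-rT).
S_0 * exp(-qT) = 47.6700 * 1.00000000 = 47.67000000
K * exp(-rT) = 44.2000 * 0.90302955 = 39.91390618
P = C - S*exp(-qT) + K*exp(-rT)
P = 16.7892 - 47.67000000 + 39.91390618 = 9.0331


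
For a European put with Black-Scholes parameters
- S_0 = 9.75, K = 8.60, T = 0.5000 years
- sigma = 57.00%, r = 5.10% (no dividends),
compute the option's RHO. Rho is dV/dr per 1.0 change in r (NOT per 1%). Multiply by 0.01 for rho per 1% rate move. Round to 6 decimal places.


Answer: Rho = -1.807790

Derivation:
d1 = 0.5761805811; d2 = 0.1731297158
phi(d1) = 0.3379252492; exp(-qT) = 1.0000000000; exp(-rT) = 0.9748223790
N(-d2) = 0.4312747339
Rho = -K*T*exp(-rT)*N(-d2) = -8.6000 * 0.5000 * 0.9748223790 * 0.4312747339 = -1.807790


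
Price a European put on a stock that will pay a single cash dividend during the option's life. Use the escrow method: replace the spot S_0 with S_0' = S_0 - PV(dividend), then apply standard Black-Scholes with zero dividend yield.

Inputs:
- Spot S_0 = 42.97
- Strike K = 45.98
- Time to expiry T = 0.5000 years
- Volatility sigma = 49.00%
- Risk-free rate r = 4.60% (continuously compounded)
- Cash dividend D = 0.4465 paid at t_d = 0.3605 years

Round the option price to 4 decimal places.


PV(D) = D * exp(-r * t_d) = 0.4465 * 0.98355374 = 0.43915675
S_0' = S_0 - PV(D) = 42.9700 - 0.43915675 = 42.53084325
d1 = (ln(S_0'/K) + (r + sigma^2/2)*T) / (sigma*sqrt(T)) = 0.01456933
d2 = d1 - sigma*sqrt(T) = -0.33191299
exp(-rT) = 0.97726248
N(-d1) = 0.49418788; N(-d2) = 0.63002252
P = K * exp(-rT) * N(-d2) - S_0' * N(-d1) = 45.9800 * 0.97726248 * 0.63002252 - 42.53084325 * 0.49418788 = 7.2915

Answer: Price = 7.2915


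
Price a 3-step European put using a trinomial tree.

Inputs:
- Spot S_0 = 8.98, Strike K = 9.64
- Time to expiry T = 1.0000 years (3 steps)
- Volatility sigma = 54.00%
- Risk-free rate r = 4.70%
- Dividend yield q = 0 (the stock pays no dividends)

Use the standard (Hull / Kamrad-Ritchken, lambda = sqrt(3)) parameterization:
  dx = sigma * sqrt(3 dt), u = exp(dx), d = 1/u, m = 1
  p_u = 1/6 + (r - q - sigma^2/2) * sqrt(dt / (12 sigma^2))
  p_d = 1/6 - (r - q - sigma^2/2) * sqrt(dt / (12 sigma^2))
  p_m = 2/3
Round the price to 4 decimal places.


Answer: Price = V(0,0) = 1.9726

Derivation:
dt = T/N = 0.333333; dx = sigma*sqrt(3*dt) = 0.540000
u = exp(dx) = 1.716007; d = 1/u = 0.582748
p_u = 0.136173, p_m = 0.666667, p_d = 0.197160
Discount per step: exp(-r*dt) = 0.984455
Stock lattice S(k, j) with j the centered position index:
  k=0: S(0,+0) = 8.9800
  k=1: S(1,-1) = 5.2331; S(1,+0) = 8.9800; S(1,+1) = 15.4097
  k=2: S(2,-2) = 3.0496; S(2,-1) = 5.2331; S(2,+0) = 8.9800; S(2,+1) = 15.4097; S(2,+2) = 26.4432
  k=3: S(3,-3) = 1.7771; S(3,-2) = 3.0496; S(3,-1) = 5.2331; S(3,+0) = 8.9800; S(3,+1) = 15.4097; S(3,+2) = 26.4432; S(3,+3) = 45.3768
Terminal payoffs V(N, j) = max(K - S_T, 0):
  V(3,-3) = 7.862870; V(3,-2) = 6.590432; V(3,-1) = 4.406921; V(3,+0) = 0.660000; V(3,+1) = 0.000000; V(3,+2) = 0.000000; V(3,+3) = 0.000000
Backward induction: V(k, j) = exp(-r*dt) * [p_u * V(k+1, j+1) + p_m * V(k+1, j) + p_d * V(k+1, j-1)]
  V(2,-2) = exp(-r*dt) * [p_u*4.406921 + p_m*6.590432 + p_d*7.862870] = 6.442248
  V(2,-1) = exp(-r*dt) * [p_u*0.660000 + p_m*4.406921 + p_d*6.590432] = 4.259930
  V(2,+0) = exp(-r*dt) * [p_u*0.000000 + p_m*0.660000 + p_d*4.406921] = 1.288525
  V(2,+1) = exp(-r*dt) * [p_u*0.000000 + p_m*0.000000 + p_d*0.660000] = 0.128103
  V(2,+2) = exp(-r*dt) * [p_u*0.000000 + p_m*0.000000 + p_d*0.000000] = 0.000000
  V(1,-1) = exp(-r*dt) * [p_u*1.288525 + p_m*4.259930 + p_d*6.442248] = 4.218955
  V(1,+0) = exp(-r*dt) * [p_u*0.128103 + p_m*1.288525 + p_d*4.259930] = 1.689671
  V(1,+1) = exp(-r*dt) * [p_u*0.000000 + p_m*0.128103 + p_d*1.288525] = 0.334172
  V(0,+0) = exp(-r*dt) * [p_u*0.334172 + p_m*1.689671 + p_d*4.218955] = 1.972616


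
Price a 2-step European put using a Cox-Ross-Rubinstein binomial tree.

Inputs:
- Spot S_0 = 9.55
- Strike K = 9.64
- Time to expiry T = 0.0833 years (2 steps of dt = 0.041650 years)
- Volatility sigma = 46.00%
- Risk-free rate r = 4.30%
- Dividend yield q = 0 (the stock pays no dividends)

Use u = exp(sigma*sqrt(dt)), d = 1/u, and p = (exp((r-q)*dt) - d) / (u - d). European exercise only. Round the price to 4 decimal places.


Answer: Price = V(0,0) = 0.4987

Derivation:
dt = T/N = 0.041650
u = exp(sigma*sqrt(dt)) = 1.098426; d = 1/u = 0.910394
p = (exp((r-q)*dt) - d) / (u - d) = 0.486081
Discount per step: exp(-r*dt) = 0.998211
Stock lattice S(k, i) with i counting down-moves:
  k=0: S(0,0) = 9.5500
  k=1: S(1,0) = 10.4900; S(1,1) = 8.6943
  k=2: S(2,0) = 11.5225; S(2,1) = 9.5500; S(2,2) = 7.9152
Terminal payoffs V(N, i) = max(K - S_T, 0):
  V(2,0) = 0.000000; V(2,1) = 0.090000; V(2,2) = 1.724804
Backward induction: V(k, i) = exp(-r*dt) * [p * V(k+1, i) + (1-p) * V(k+1, i+1)].
  V(1,0) = exp(-r*dt) * [p*0.000000 + (1-p)*0.090000] = 0.046170
  V(1,1) = exp(-r*dt) * [p*0.090000 + (1-p)*1.724804] = 0.928493
  V(0,0) = exp(-r*dt) * [p*0.046170 + (1-p)*0.928493] = 0.498718


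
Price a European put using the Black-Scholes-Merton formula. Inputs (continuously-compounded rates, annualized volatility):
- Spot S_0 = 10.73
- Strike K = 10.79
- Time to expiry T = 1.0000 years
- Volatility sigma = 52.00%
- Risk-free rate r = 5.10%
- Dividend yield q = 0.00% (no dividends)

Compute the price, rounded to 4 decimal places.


d1 = (ln(S/K) + (r - q + 0.5*sigma^2) * T) / (sigma * sqrt(T)) = 0.34735342
d2 = d1 - sigma * sqrt(T) = -0.17264658
exp(-rT) = 0.95027867; exp(-qT) = 1.00000000
P = K * exp(-rT) * N(-d2) - S_0 * exp(-qT) * N(-d1)
N(-d1) = 0.36416291; N(-d2) = 0.56853538
P = 10.7900 * 0.95027867 * 0.56853538 - 10.7300 * 1.00000000 * 0.36416291 = 1.9220

Answer: Price = 1.9220


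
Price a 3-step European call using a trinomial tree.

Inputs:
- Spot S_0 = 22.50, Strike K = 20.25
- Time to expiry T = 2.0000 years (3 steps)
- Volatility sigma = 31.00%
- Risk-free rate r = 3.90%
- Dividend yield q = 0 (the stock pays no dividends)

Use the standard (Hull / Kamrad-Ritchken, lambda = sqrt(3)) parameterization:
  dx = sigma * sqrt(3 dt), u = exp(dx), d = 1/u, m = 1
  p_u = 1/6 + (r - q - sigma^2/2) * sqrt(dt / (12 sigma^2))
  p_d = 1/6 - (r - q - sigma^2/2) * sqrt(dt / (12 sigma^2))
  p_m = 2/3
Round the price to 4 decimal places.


Answer: Price = V(0,0) = 5.7478

Derivation:
dt = T/N = 0.666667; dx = sigma*sqrt(3*dt) = 0.438406
u = exp(dx) = 1.550234; d = 1/u = 0.645064
p_u = 0.159786, p_m = 0.666667, p_d = 0.173548
Discount per step: exp(-r*dt) = 0.974335
Stock lattice S(k, j) with j the centered position index:
  k=0: S(0,+0) = 22.5000
  k=1: S(1,-1) = 14.5139; S(1,+0) = 22.5000; S(1,+1) = 34.8803
  k=2: S(2,-2) = 9.3624; S(2,-1) = 14.5139; S(2,+0) = 22.5000; S(2,+1) = 34.8803; S(2,+2) = 54.0726
  k=3: S(3,-3) = 6.0394; S(3,-2) = 9.3624; S(3,-1) = 14.5139; S(3,+0) = 22.5000; S(3,+1) = 34.8803; S(3,+2) = 54.0726; S(3,+3) = 83.8252
Terminal payoffs V(N, j) = max(S_T - K, 0):
  V(3,-3) = 0.000000; V(3,-2) = 0.000000; V(3,-1) = 0.000000; V(3,+0) = 2.250000; V(3,+1) = 14.630276; V(3,+2) = 33.822607; V(3,+3) = 63.575220
Backward induction: V(k, j) = exp(-r*dt) * [p_u * V(k+1, j+1) + p_m * V(k+1, j) + p_d * V(k+1, j-1)]
  V(2,-2) = exp(-r*dt) * [p_u*0.000000 + p_m*0.000000 + p_d*0.000000] = 0.000000
  V(2,-1) = exp(-r*dt) * [p_u*2.250000 + p_m*0.000000 + p_d*0.000000] = 0.350291
  V(2,+0) = exp(-r*dt) * [p_u*14.630276 + p_m*2.250000 + p_d*0.000000] = 3.739214
  V(2,+1) = exp(-r*dt) * [p_u*33.822607 + p_m*14.630276 + p_d*2.250000] = 15.149320
  V(2,+2) = exp(-r*dt) * [p_u*63.575220 + p_m*33.822607 + p_d*14.630276] = 34.341283
  V(1,-1) = exp(-r*dt) * [p_u*3.739214 + p_m*0.350291 + p_d*0.000000] = 0.809673
  V(1,+0) = exp(-r*dt) * [p_u*15.149320 + p_m*3.739214 + p_d*0.350291] = 4.846583
  V(1,+1) = exp(-r*dt) * [p_u*34.341283 + p_m*15.149320 + p_d*3.739214] = 15.819036
  V(0,+0) = exp(-r*dt) * [p_u*15.819036 + p_m*4.846583 + p_d*0.809673] = 5.747824


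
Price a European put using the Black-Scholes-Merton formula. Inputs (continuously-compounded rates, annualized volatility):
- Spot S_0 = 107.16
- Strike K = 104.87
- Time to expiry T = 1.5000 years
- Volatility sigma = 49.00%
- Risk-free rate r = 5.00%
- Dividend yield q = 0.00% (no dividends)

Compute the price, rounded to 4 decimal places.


Answer: Price = 19.4806

Derivation:
d1 = (ln(S/K) + (r - q + 0.5*sigma^2) * T) / (sigma * sqrt(T)) = 0.46103156
d2 = d1 - sigma * sqrt(T) = -0.13909343
exp(-rT) = 0.92774349; exp(-qT) = 1.00000000
P = K * exp(-rT) * N(-d2) - S_0 * exp(-qT) * N(-d1)
N(-d1) = 0.32238798; N(-d2) = 0.55531184
P = 104.8700 * 0.92774349 * 0.55531184 - 107.1600 * 1.00000000 * 0.32238798 = 19.4806


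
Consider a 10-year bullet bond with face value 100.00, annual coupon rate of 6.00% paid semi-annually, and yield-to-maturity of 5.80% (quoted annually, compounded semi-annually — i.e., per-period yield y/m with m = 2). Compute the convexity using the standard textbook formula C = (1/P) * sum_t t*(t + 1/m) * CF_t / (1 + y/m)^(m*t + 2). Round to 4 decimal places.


Answer: Convexity = 69.1493

Derivation:
Coupon per period c = face * coupon_rate / m = 3.000000
Periods per year m = 2; per-period yield y/m = 0.029000
Number of cashflows N = 20
Cashflows (t years, CF_t, discount factor 1/(1+y/m)^(m*t), PV):
  t = 0.5000: CF_t = 3.000000, DF = 0.971817, PV = 2.915452
  t = 1.0000: CF_t = 3.000000, DF = 0.944429, PV = 2.833287
  t = 1.5000: CF_t = 3.000000, DF = 0.917812, PV = 2.753437
  t = 2.0000: CF_t = 3.000000, DF = 0.891946, PV = 2.675838
  t = 2.5000: CF_t = 3.000000, DF = 0.866808, PV = 2.600425
  t = 3.0000: CF_t = 3.000000, DF = 0.842379, PV = 2.527138
  t = 3.5000: CF_t = 3.000000, DF = 0.818639, PV = 2.455917
  t = 4.0000: CF_t = 3.000000, DF = 0.795567, PV = 2.386702
  t = 4.5000: CF_t = 3.000000, DF = 0.773146, PV = 2.319439
  t = 5.0000: CF_t = 3.000000, DF = 0.751357, PV = 2.254071
  t = 5.5000: CF_t = 3.000000, DF = 0.730182, PV = 2.190545
  t = 6.0000: CF_t = 3.000000, DF = 0.709603, PV = 2.128809
  t = 6.5000: CF_t = 3.000000, DF = 0.689605, PV = 2.068814
  t = 7.0000: CF_t = 3.000000, DF = 0.670170, PV = 2.010509
  t = 7.5000: CF_t = 3.000000, DF = 0.651282, PV = 1.953847
  t = 8.0000: CF_t = 3.000000, DF = 0.632928, PV = 1.898783
  t = 8.5000: CF_t = 3.000000, DF = 0.615090, PV = 1.845270
  t = 9.0000: CF_t = 3.000000, DF = 0.597755, PV = 1.793265
  t = 9.5000: CF_t = 3.000000, DF = 0.580909, PV = 1.742726
  t = 10.0000: CF_t = 103.000000, DF = 0.564537, PV = 58.147324
Price P = sum_t PV_t = 101.501596
Convexity numerator sum_t t*(t + 1/m) * CF_t / (1+y/m)^(m*t + 2):
  t = 0.5000: term = 1.376718
  t = 1.0000: term = 4.013756
  t = 1.5000: term = 7.801276
  t = 2.0000: term = 12.635691
  t = 2.5000: term = 18.419375
  t = 3.0000: term = 25.060374
  t = 3.5000: term = 32.472141
  t = 4.0000: term = 40.573270
  t = 4.5000: term = 49.287257
  t = 5.0000: term = 58.542256
  t = 5.5000: term = 68.270852
  t = 6.0000: term = 78.409849
  t = 6.5000: term = 88.900055
  t = 7.0000: term = 99.686090
  t = 7.5000: term = 110.716190
  t = 8.0000: term = 121.942030
  t = 8.5000: term = 133.318546
  t = 9.0000: term = 144.803772
  t = 9.5000: term = 156.358678
  t = 10.0000: term = 5766.181110
Convexity = (1/P) * sum = 7018.769287 / 101.501596 = 69.149349


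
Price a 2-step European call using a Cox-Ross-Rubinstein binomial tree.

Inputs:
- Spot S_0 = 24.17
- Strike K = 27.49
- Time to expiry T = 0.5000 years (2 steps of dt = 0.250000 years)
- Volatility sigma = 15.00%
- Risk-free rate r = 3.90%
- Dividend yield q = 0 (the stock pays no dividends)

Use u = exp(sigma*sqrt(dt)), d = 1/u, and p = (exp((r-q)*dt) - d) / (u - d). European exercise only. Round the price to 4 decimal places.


dt = T/N = 0.250000
u = exp(sigma*sqrt(dt)) = 1.077884; d = 1/u = 0.927743
p = (exp((r-q)*dt) - d) / (u - d) = 0.546515
Discount per step: exp(-r*dt) = 0.990297
Stock lattice S(k, i) with i counting down-moves:
  k=0: S(0,0) = 24.1700
  k=1: S(1,0) = 26.0525; S(1,1) = 22.4236
  k=2: S(2,0) = 28.0815; S(2,1) = 24.1700; S(2,2) = 20.8033
Terminal payoffs V(N, i) = max(S_T - K, 0):
  V(2,0) = 0.591534; V(2,1) = 0.000000; V(2,2) = 0.000000
Backward induction: V(k, i) = exp(-r*dt) * [p * V(k+1, i) + (1-p) * V(k+1, i+1)].
  V(1,0) = exp(-r*dt) * [p*0.591534 + (1-p)*0.000000] = 0.320146
  V(1,1) = exp(-r*dt) * [p*0.000000 + (1-p)*0.000000] = 0.000000
  V(0,0) = exp(-r*dt) * [p*0.320146 + (1-p)*0.000000] = 0.173267

Answer: Price = V(0,0) = 0.1733


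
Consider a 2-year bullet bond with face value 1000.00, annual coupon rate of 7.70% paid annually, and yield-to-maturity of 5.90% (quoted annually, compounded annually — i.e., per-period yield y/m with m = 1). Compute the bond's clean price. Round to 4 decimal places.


Answer: Price = 1033.0474

Derivation:
Coupon per period c = face * coupon_rate / m = 77.000000
Periods per year m = 1; per-period yield y/m = 0.059000
Number of cashflows N = 2
Cashflows (t years, CF_t, discount factor 1/(1+y/m)^(m*t), PV):
  t = 1.0000: CF_t = 77.000000, DF = 0.944287, PV = 72.710104
  t = 2.0000: CF_t = 1077.000000, DF = 0.891678, PV = 960.337268
Price P = sum_t PV_t = 1033.047372


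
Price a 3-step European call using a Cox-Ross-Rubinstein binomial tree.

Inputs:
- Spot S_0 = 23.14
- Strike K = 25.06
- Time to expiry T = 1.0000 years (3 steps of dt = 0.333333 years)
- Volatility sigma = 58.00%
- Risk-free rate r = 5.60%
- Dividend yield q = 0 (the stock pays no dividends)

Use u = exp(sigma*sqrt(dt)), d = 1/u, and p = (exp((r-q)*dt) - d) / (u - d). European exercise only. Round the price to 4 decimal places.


Answer: Price = V(0,0) = 5.4389

Derivation:
dt = T/N = 0.333333
u = exp(sigma*sqrt(dt)) = 1.397749; d = 1/u = 0.715436
p = (exp((r-q)*dt) - d) / (u - d) = 0.444673
Discount per step: exp(-r*dt) = 0.981506
Stock lattice S(k, i) with i counting down-moves:
  k=0: S(0,0) = 23.1400
  k=1: S(1,0) = 32.3439; S(1,1) = 16.5552
  k=2: S(2,0) = 45.2087; S(2,1) = 23.1400; S(2,2) = 11.8442
  k=3: S(3,0) = 63.1904; S(3,1) = 32.3439; S(3,2) = 16.5552; S(3,3) = 8.4738
Terminal payoffs V(N, i) = max(S_T - K, 0):
  V(3,0) = 38.130387; V(3,1) = 7.283914; V(3,2) = 0.000000; V(3,3) = 0.000000
Backward induction: V(k, i) = exp(-r*dt) * [p * V(k+1, i) + (1-p) * V(k+1, i+1)].
  V(2,0) = exp(-r*dt) * [p*38.130387 + (1-p)*7.283914] = 20.612125
  V(2,1) = exp(-r*dt) * [p*7.283914 + (1-p)*0.000000] = 3.179058
  V(2,2) = exp(-r*dt) * [p*0.000000 + (1-p)*0.000000] = 0.000000
  V(1,0) = exp(-r*dt) * [p*20.612125 + (1-p)*3.179058] = 10.728912
  V(1,1) = exp(-r*dt) * [p*3.179058 + (1-p)*0.000000] = 1.387497
  V(0,0) = exp(-r*dt) * [p*10.728912 + (1-p)*1.387497] = 5.438890


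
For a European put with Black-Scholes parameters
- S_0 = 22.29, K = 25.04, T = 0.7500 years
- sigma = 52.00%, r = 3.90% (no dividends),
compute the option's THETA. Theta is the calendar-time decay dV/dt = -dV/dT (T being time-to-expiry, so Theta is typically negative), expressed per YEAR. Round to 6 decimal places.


Answer: Theta = -2.040292

Derivation:
d1 = 0.0317844673; d2 = -0.4185487427
phi(d1) = 0.3987408151; exp(-qT) = 1.0000000000; exp(-rT) = 0.9711736407
Theta = -S*exp(-qT)*phi(d1)*sigma/(2*sqrt(T)) + r*K*exp(-rT)*N(-d2) - q*S*exp(-qT)*N(-d1)
N(-d1) = 0.4873219669; N(-d2) = 0.6622270216; sqrt(T) = 0.8660254038
Term 1 = -22.2900 * 1.0000000000 * 0.3987408151 * 0.5200 / (2 * 0.8660254038) = -2.6683541957
Term 2 = 0.0390 * 25.0400 * 0.9711736407 * 0.6622270216 = 0.6280622862
Term 3 = 0 (no dividend yield, q = 0)
Theta = -2.6683541957 + (0.6280622862) + (0.0000000000) = -2.040292


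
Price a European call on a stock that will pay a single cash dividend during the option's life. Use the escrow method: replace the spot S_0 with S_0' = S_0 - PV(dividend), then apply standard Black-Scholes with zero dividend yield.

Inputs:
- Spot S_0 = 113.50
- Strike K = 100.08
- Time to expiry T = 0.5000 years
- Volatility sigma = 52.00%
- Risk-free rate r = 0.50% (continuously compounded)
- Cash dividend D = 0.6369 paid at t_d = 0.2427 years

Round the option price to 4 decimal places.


PV(D) = D * exp(-r * t_d) = 0.6369 * 0.99878724 = 0.63612759
S_0' = S_0 - PV(D) = 113.5000 - 0.63612759 = 112.86387241
d1 = (ln(S_0'/K) + (r + sigma^2/2)*T) / (sigma*sqrt(T)) = 0.51758192
d2 = d1 - sigma*sqrt(T) = 0.14988640
exp(-rT) = 0.99750312
N(d1) = 0.69762500; N(d2) = 0.55957288
C = S_0' * N(d1) - K * exp(-rT) * N(d2) = 112.86387241 * 0.69762500 - 100.0800 * 0.99750312 * 0.55957288 = 22.8744

Answer: Price = 22.8744


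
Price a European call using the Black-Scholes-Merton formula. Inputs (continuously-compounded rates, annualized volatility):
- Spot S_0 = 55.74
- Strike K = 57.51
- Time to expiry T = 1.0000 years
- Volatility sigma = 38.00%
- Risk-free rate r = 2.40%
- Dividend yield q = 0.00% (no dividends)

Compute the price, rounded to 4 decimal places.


d1 = (ln(S/K) + (r - q + 0.5*sigma^2) * T) / (sigma * sqrt(T)) = 0.17089257
d2 = d1 - sigma * sqrt(T) = -0.20910743
exp(-rT) = 0.97628571; exp(-qT) = 1.00000000
C = S_0 * exp(-qT) * N(d1) - K * exp(-rT) * N(d2)
N(d1) = 0.56784588; N(d2) = 0.41718219
C = 55.7400 * 1.00000000 * 0.56784588 - 57.5100 * 0.97628571 * 0.41718219 = 8.2285

Answer: Price = 8.2285


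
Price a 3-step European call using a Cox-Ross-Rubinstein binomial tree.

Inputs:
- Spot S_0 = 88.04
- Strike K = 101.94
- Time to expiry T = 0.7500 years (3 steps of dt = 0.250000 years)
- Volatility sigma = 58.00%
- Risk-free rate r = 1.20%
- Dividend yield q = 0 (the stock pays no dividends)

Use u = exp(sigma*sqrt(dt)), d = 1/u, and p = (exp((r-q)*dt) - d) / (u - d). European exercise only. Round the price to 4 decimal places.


Answer: Price = V(0,0) = 13.6821

Derivation:
dt = T/N = 0.250000
u = exp(sigma*sqrt(dt)) = 1.336427; d = 1/u = 0.748264
p = (exp((r-q)*dt) - d) / (u - d) = 0.433112
Discount per step: exp(-r*dt) = 0.997004
Stock lattice S(k, i) with i counting down-moves:
  k=0: S(0,0) = 88.0400
  k=1: S(1,0) = 117.6591; S(1,1) = 65.8771
  k=2: S(2,0) = 157.2428; S(2,1) = 88.0400; S(2,2) = 49.2935
  k=3: S(3,0) = 210.1436; S(3,1) = 117.6591; S(3,2) = 65.8771; S(3,3) = 36.8845
Terminal payoffs V(N, i) = max(S_T - K, 0):
  V(3,0) = 108.203632; V(3,1) = 15.719076; V(3,2) = 0.000000; V(3,3) = 0.000000
Backward induction: V(k, i) = exp(-r*dt) * [p * V(k+1, i) + (1-p) * V(k+1, i+1)].
  V(2,0) = exp(-r*dt) * [p*108.203632 + (1-p)*15.719076] = 55.608185
  V(2,1) = exp(-r*dt) * [p*15.719076 + (1-p)*0.000000] = 6.787729
  V(2,2) = exp(-r*dt) * [p*0.000000 + (1-p)*0.000000] = 0.000000
  V(1,0) = exp(-r*dt) * [p*55.608185 + (1-p)*6.787729] = 27.848790
  V(1,1) = exp(-r*dt) * [p*6.787729 + (1-p)*0.000000] = 2.931042
  V(0,0) = exp(-r*dt) * [p*27.848790 + (1-p)*2.931042] = 13.682113


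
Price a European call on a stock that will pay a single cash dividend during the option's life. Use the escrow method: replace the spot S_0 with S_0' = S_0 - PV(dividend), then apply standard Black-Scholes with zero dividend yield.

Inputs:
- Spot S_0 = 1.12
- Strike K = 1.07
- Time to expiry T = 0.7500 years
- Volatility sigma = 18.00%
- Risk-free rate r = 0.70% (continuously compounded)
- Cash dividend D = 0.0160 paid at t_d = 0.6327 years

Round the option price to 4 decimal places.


PV(D) = D * exp(-r * t_d) = 0.0160 * 0.99558089 = 0.01592929
S_0' = S_0 - PV(D) = 1.1200 - 0.01592929 = 1.10407071
d1 = (ln(S_0'/K) + (r + sigma^2/2)*T) / (sigma*sqrt(T)) = 0.31270152
d2 = d1 - sigma*sqrt(T) = 0.15681694
exp(-rT) = 0.99476376
N(d1) = 0.62274628; N(d2) = 0.56230544
C = S_0' * N(d1) - K * exp(-rT) * N(d2) = 1.10407071 * 0.62274628 - 1.0700 * 0.99476376 * 0.56230544 = 0.0890

Answer: Price = 0.0890


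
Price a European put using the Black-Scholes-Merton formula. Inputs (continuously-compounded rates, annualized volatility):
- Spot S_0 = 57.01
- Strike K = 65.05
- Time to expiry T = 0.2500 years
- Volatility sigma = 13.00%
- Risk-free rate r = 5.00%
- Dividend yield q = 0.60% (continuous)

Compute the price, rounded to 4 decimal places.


Answer: Price = 7.3655

Derivation:
d1 = (ln(S/K) + (r - q + 0.5*sigma^2) * T) / (sigma * sqrt(T)) = -1.82795406
d2 = d1 - sigma * sqrt(T) = -1.89295406
exp(-rT) = 0.98757780; exp(-qT) = 0.99850112
P = K * exp(-rT) * N(-d2) - S_0 * exp(-qT) * N(-d1)
N(-d1) = 0.96622178; N(-d2) = 0.97081801
P = 65.0500 * 0.98757780 * 0.97081801 - 57.0100 * 0.99850112 * 0.96622178 = 7.3655


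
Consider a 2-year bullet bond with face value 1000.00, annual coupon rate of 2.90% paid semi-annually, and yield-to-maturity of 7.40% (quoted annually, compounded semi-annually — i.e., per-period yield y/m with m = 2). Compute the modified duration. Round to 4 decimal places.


Answer: Modified duration = 1.8856

Derivation:
Coupon per period c = face * coupon_rate / m = 14.500000
Periods per year m = 2; per-period yield y/m = 0.037000
Number of cashflows N = 4
Cashflows (t years, CF_t, discount factor 1/(1+y/m)^(m*t), PV):
  t = 0.5000: CF_t = 14.500000, DF = 0.964320, PV = 13.982642
  t = 1.0000: CF_t = 14.500000, DF = 0.929913, PV = 13.483744
  t = 1.5000: CF_t = 14.500000, DF = 0.896734, PV = 13.002646
  t = 2.0000: CF_t = 1014.500000, DF = 0.864739, PV = 877.277570
Price P = sum_t PV_t = 917.746602
First compute Macaulay numerator sum_t t * PV_t:
  t * PV_t at t = 0.5000: 6.991321
  t * PV_t at t = 1.0000: 13.483744
  t * PV_t at t = 1.5000: 19.503969
  t * PV_t at t = 2.0000: 1754.555141
Macaulay duration D = 1794.534175 / 917.746602 = 1.955370
Modified duration = D / (1 + y/m) = 1.955370 / (1 + 0.037000) = 1.885603


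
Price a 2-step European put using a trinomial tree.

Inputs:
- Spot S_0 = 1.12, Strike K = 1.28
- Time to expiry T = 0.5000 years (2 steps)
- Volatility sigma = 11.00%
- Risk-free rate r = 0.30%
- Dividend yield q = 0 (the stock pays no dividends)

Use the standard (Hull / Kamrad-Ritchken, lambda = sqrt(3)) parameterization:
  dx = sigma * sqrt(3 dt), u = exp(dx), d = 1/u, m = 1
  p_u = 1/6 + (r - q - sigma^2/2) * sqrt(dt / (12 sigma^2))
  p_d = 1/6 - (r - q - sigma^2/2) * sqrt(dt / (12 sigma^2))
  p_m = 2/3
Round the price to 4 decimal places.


Answer: Price = V(0,0) = 0.1601

Derivation:
dt = T/N = 0.250000; dx = sigma*sqrt(3*dt) = 0.095263
u = exp(dx) = 1.099948; d = 1/u = 0.909134
p_u = 0.162665, p_m = 0.666667, p_d = 0.170669
Discount per step: exp(-r*dt) = 0.999250
Stock lattice S(k, j) with j the centered position index:
  k=0: S(0,+0) = 1.1200
  k=1: S(1,-1) = 1.0182; S(1,+0) = 1.1200; S(1,+1) = 1.2319
  k=2: S(2,-2) = 0.9257; S(2,-1) = 1.0182; S(2,+0) = 1.1200; S(2,+1) = 1.2319; S(2,+2) = 1.3551
Terminal payoffs V(N, j) = max(K - S_T, 0):
  V(2,-2) = 0.354292; V(2,-1) = 0.261770; V(2,+0) = 0.160000; V(2,+1) = 0.048058; V(2,+2) = 0.000000
Backward induction: V(k, j) = exp(-r*dt) * [p_u * V(k+1, j+1) + p_m * V(k+1, j) + p_d * V(k+1, j-1)]
  V(1,-1) = exp(-r*dt) * [p_u*0.160000 + p_m*0.261770 + p_d*0.354292] = 0.260811
  V(1,+0) = exp(-r*dt) * [p_u*0.048058 + p_m*0.160000 + p_d*0.261770] = 0.159041
  V(1,+1) = exp(-r*dt) * [p_u*0.000000 + p_m*0.048058 + p_d*0.160000] = 0.059301
  V(0,+0) = exp(-r*dt) * [p_u*0.059301 + p_m*0.159041 + p_d*0.260811] = 0.160065


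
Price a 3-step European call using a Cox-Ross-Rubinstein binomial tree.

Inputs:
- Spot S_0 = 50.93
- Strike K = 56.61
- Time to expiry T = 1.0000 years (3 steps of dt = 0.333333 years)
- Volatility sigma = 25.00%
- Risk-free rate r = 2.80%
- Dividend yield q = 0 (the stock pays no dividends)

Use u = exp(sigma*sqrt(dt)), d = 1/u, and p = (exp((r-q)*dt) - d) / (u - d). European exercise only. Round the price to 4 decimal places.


dt = T/N = 0.333333
u = exp(sigma*sqrt(dt)) = 1.155274; d = 1/u = 0.865596
p = (exp((r-q)*dt) - d) / (u - d) = 0.496349
Discount per step: exp(-r*dt) = 0.990710
Stock lattice S(k, i) with i counting down-moves:
  k=0: S(0,0) = 50.9300
  k=1: S(1,0) = 58.8381; S(1,1) = 44.0848
  k=2: S(2,0) = 67.9741; S(2,1) = 50.9300; S(2,2) = 38.1596
  k=3: S(3,0) = 78.5288; S(3,1) = 58.8381; S(3,2) = 44.0848; S(3,3) = 33.0308
Terminal payoffs V(N, i) = max(S_T - K, 0):
  V(3,0) = 21.918753; V(3,1) = 2.228106; V(3,2) = 0.000000; V(3,3) = 0.000000
Backward induction: V(k, i) = exp(-r*dt) * [p * V(k+1, i) + (1-p) * V(k+1, i+1)].
  V(2,0) = exp(-r*dt) * [p*21.918753 + (1-p)*2.228106] = 11.890038
  V(2,1) = exp(-r*dt) * [p*2.228106 + (1-p)*0.000000] = 1.095643
  V(2,2) = exp(-r*dt) * [p*0.000000 + (1-p)*0.000000] = 0.000000
  V(1,0) = exp(-r*dt) * [p*11.890038 + (1-p)*1.095643] = 6.393474
  V(1,1) = exp(-r*dt) * [p*1.095643 + (1-p)*0.000000] = 0.538769
  V(0,0) = exp(-r*dt) * [p*6.393474 + (1-p)*0.538769] = 3.412742

Answer: Price = V(0,0) = 3.4127


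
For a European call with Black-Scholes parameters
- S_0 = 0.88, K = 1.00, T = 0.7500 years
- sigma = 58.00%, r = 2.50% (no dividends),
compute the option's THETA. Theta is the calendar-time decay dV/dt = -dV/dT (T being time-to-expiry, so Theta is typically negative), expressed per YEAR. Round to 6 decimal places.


d1 = 0.0339773191; d2 = -0.4683174150
phi(d1) = 0.3987120658; exp(-qT) = 1.0000000000; exp(-rT) = 0.9814246877
Theta = -S*exp(-qT)*phi(d1)*sigma/(2*sqrt(T)) - r*K*exp(-rT)*N(d2) + q*S*exp(-qT)*N(d1)
N(d1) = 0.5135523815; N(d2) = 0.3197788082; sqrt(T) = 0.8660254038
Term 1 = -0.8800 * 1.0000000000 * 0.3987120658 * 0.5800 / (2 * 0.8660254038) = -0.1174923030
Term 2 = -0.0250 * 1.0000 * 0.9814246877 * 0.3197788082 = -0.0078459704
Term 3 = 0 (no dividend yield, q = 0)
Theta = -0.1174923030 + (-0.0078459704) + (0.0000000000) = -0.125338

Answer: Theta = -0.125338


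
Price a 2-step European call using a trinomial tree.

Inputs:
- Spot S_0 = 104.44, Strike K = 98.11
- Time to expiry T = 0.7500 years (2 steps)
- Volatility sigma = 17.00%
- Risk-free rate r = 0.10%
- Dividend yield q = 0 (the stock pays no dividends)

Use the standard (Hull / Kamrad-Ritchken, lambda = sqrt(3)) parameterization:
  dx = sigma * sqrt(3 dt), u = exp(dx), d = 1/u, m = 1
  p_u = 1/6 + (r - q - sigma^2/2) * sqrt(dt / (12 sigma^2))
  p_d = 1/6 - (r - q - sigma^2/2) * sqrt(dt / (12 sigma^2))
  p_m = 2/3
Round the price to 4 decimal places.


dt = T/N = 0.375000; dx = sigma*sqrt(3*dt) = 0.180312
u = exp(dx) = 1.197591; d = 1/u = 0.835009
p_u = 0.152681, p_m = 0.666667, p_d = 0.180653
Discount per step: exp(-r*dt) = 0.999625
Stock lattice S(k, j) with j the centered position index:
  k=0: S(0,+0) = 104.4400
  k=1: S(1,-1) = 87.2084; S(1,+0) = 104.4400; S(1,+1) = 125.0764
  k=2: S(2,-2) = 72.8198; S(2,-1) = 87.2084; S(2,+0) = 104.4400; S(2,+1) = 125.0764; S(2,+2) = 149.7904
Terminal payoffs V(N, j) = max(S_T - K, 0):
  V(2,-2) = 0.000000; V(2,-1) = 0.000000; V(2,+0) = 6.330000; V(2,+1) = 26.966428; V(2,+2) = 51.680433
Backward induction: V(k, j) = exp(-r*dt) * [p_u * V(k+1, j+1) + p_m * V(k+1, j) + p_d * V(k+1, j-1)]
  V(1,-1) = exp(-r*dt) * [p_u*6.330000 + p_m*0.000000 + p_d*0.000000] = 0.966105
  V(1,+0) = exp(-r*dt) * [p_u*26.966428 + p_m*6.330000 + p_d*0.000000] = 8.334122
  V(1,+1) = exp(-r*dt) * [p_u*51.680433 + p_m*26.966428 + p_d*6.330000] = 27.001618
  V(0,+0) = exp(-r*dt) * [p_u*27.001618 + p_m*8.334122 + p_d*0.966105] = 9.849538

Answer: Price = V(0,0) = 9.8495
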